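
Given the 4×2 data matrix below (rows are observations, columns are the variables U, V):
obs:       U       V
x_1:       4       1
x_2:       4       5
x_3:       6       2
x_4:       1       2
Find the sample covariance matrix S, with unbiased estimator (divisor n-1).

Step 1 — column means:
  mean(U) = (4 + 4 + 6 + 1) / 4 = 15/4 = 3.75
  mean(V) = (1 + 5 + 2 + 2) / 4 = 10/4 = 2.5

Step 2 — sample covariance S[i,j] = (1/(n-1)) · Σ_k (x_{k,i} - mean_i) · (x_{k,j} - mean_j), with n-1 = 3.
  S[U,U] = ((0.25)·(0.25) + (0.25)·(0.25) + (2.25)·(2.25) + (-2.75)·(-2.75)) / 3 = 12.75/3 = 4.25
  S[U,V] = ((0.25)·(-1.5) + (0.25)·(2.5) + (2.25)·(-0.5) + (-2.75)·(-0.5)) / 3 = 0.5/3 = 0.1667
  S[V,V] = ((-1.5)·(-1.5) + (2.5)·(2.5) + (-0.5)·(-0.5) + (-0.5)·(-0.5)) / 3 = 9/3 = 3

S is symmetric (S[j,i] = S[i,j]). Assembling:

S = [[4.25, 0.1667],
 [0.1667, 3]]


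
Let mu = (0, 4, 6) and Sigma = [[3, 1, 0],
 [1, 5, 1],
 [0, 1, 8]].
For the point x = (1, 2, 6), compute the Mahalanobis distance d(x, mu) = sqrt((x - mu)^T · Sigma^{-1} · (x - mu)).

Step 1 — centre the observation: (x - mu) = (1, -2, 0).

Step 2 — invert Sigma (cofactor / det for 3×3, or solve directly):
  Sigma^{-1} = [[0.3578, -0.0734, 0.0092],
 [-0.0734, 0.2202, -0.0275],
 [0.0092, -0.0275, 0.1284]].

Step 3 — form the quadratic (x - mu)^T · Sigma^{-1} · (x - mu):
  Sigma^{-1} · (x - mu) = (0.5046, -0.5138, 0.0642).
  (x - mu)^T · [Sigma^{-1} · (x - mu)] = (1)·(0.5046) + (-2)·(-0.5138) + (0)·(0.0642) = 1.5321.

Step 4 — take square root: d = √(1.5321) ≈ 1.2378.

d(x, mu) = √(1.5321) ≈ 1.2378


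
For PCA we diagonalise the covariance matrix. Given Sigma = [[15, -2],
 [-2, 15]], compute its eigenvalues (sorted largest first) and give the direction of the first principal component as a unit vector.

Step 1 — characteristic polynomial of 2×2 Sigma:
  det(Sigma - λI) = λ² - trace · λ + det = 0.
  trace = 15 + 15 = 30, det = 15·15 - (-2)² = 221.
Step 2 — discriminant:
  Δ = trace² - 4·det = 900 - 884 = 16.
Step 3 — eigenvalues:
  λ = (trace ± √Δ)/2 = (30 ± 4)/2,
  λ_1 = 17,  λ_2 = 13.

Step 4 — unit eigenvector for λ_1: solve (Sigma - λ_1 I)v = 0. First row:
  (15 - 17)·v_x + (-2)·v_y = 0, i.e. (-2)·v_x + (-2)·v_y = 0,
  so v ∝ (b, λ_1 - a) = (-2, 2); multiply by -1 so the first entry is positive: u = (2, -2).
  ||u|| = √((2)² + (-2)²) = √(8) ≈ 2.8284,
  v_1 = u/||u|| ≈ (0.7071, -0.7071) (||v_1|| = 1).

λ_1 = 17,  λ_2 = 13;  v_1 ≈ (0.7071, -0.7071)


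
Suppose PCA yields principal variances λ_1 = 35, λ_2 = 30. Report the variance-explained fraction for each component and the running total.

Step 1 — total variance = trace(Sigma) = Σ λ_i = 35 + 30 = 65.

Step 2 — fraction explained by component i = λ_i / Σ λ:
  PC1: 35/65 = 0.5385
  PC2: 30/65 = 0.4615

Step 3 — cumulative fraction after k components = (λ_1 + ... + λ_k) / Σ λ:
  k = 1: 35/65 = 0.5385
  k = 2: (35 + 30)/65 = 65/65 = 1

Summary (fraction, with percent):

explained: PC1 0.5385 (53.85%), PC2 0.4615 (46.15%);  cumulative: 0.5385, 1


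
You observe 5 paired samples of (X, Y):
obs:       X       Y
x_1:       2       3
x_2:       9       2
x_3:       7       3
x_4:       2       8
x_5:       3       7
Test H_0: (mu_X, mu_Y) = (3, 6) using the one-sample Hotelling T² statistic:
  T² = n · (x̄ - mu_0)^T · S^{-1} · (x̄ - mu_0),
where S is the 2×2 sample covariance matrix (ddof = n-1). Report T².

Step 1 — sample mean vector:
  mean(X) = (2 + 9 + 7 + 2 + 3) / 5 = 23/5 = 4.6
  mean(Y) = (3 + 2 + 3 + 8 + 7) / 5 = 23/5 = 4.6
  x̄ = (4.6, 4.6),  deviation x̄ - mu_0 = (4.6, 4.6) - (3, 6) = (1.6, -1.4).

Step 2 — sample covariance matrix, S[i,j] = (1/(n-1)) · Σ_k (x_{k,i} - mean_i) · (x_{k,j} - mean_j), divisor n-1 = 4:
  S[X,X] = ((-2.6)·(-2.6) + (4.4)·(4.4) + (2.4)·(2.4) + (-2.6)·(-2.6) + (-1.6)·(-1.6)) / 4 = 41.2/4 = 10.3
  S[X,Y] = ((-2.6)·(-1.6) + (4.4)·(-2.6) + (2.4)·(-1.6) + (-2.6)·(3.4) + (-1.6)·(2.4)) / 4 = -23.8/4 = -5.95
  S[Y,Y] = ((-1.6)·(-1.6) + (-2.6)·(-2.6) + (-1.6)·(-1.6) + (3.4)·(3.4) + (2.4)·(2.4)) / 4 = 29.2/4 = 7.3
  S = [[10.3, -5.95],
 [-5.95, 7.3]].

Step 3 — invert S. det(S) = 10.3·7.3 - (-5.95)² = 39.7875.
  S^{-1} = (1/det) · [[d, -b], [-b, a]] = [[0.1835, 0.1495],
 [0.1495, 0.2589]].

Step 4 — quadratic form (x̄ - mu_0)^T · S^{-1} · (x̄ - mu_0):
  S^{-1} · (x̄ - mu_0) = (0.0842, -0.1232),
  (x̄ - mu_0)^T · [...] = (1.6)·(0.0842) + (-1.4)·(-0.1232) = 0.3071.

Step 5 — scale by n: T² = 5 · 0.3071 = 1.5357.

T² ≈ 1.5357


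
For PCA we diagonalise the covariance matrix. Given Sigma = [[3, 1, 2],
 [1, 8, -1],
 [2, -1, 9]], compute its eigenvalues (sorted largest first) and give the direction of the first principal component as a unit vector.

Step 1 — characteristic polynomial p(λ) = det(λI - Sigma) = λ³ - tr·λ² + c_1·λ - det, where tr = trace, c_1 = sum of the principal 2×2 minors, det = det(Sigma):
  tr = 3 + 8 + 9 = 20,
  c_1 = (3·8 - (1)²) + (3·9 - (2)²) + (8·9 - (-1)²) = 23 + 23 + 71 = 117,
  det = 3·(8·9 - (-1)²) - (1)·((1)·9 - (-1)·(2)) + (2)·((1)·(-1) - 8·(2)) = 3·(71) - (1)·(11) + (2)·(-17) = 168.
  So p(λ) = λ³ - 20λ² + 117λ - 168.
Step 2 — look for an integer root (rational root theorem: any rational root is an integer divisor of 168). Testing λ = 8:
  p(8) = 512 - 1280 + 936 - 168 = 0  ✓
  Dividing out (λ - 8): p(λ) = (λ - 8)(λ² - 12λ + 21).
Step 3 — remaining eigenvalues from the quadratic λ² - 12λ + 21 = 0:
  Δ = 12² - 4·21 = 144 - 84 = 60,  λ = (12 ± √60)/2 = (12 ± 7.746)/2 ≈ 9.873 or 2.127.
  Sorted: λ_1 = 9.873,  λ_2 = 8,  λ_3 = 2.127  (check: sum = 20 = tr ✓).

Step 4 — unit eigenvector for λ_1 ≈ 9.873: v spans the null space of (Sigma - λ_1 I), whose rows are
  r_1 = (-6.873, 1, 2),  r_2 = (1, -1.873, -1),  r_3 = (2, -1, -0.873).
  v is orthogonal to every row, so take v ∝ r_1 × r_2 = ((1)·(-1) - (2)·(-1.873), (2)·(1) - (-6.873)·(-1), (-6.873)·(-1.873) - (1)·(1)) ≈ (2.746, -4.873, 11.873).
  Let u = (2.746, -4.873, 11.873).
  ||u|| = √((2.746)² + (-4.873)² + (11.873)²) = √(172.254) ≈ 13.1246,  v_1 = u/||u|| ≈ (0.2092, -0.3713, 0.9046) (||v_1|| = 1).

λ_1 = 9.873,  λ_2 = 8,  λ_3 = 2.127;  v_1 ≈ (0.2092, -0.3713, 0.9046)


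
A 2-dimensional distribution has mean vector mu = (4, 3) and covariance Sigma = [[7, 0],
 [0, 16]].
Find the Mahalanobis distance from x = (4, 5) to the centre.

Step 1 — centre the observation: (x - mu) = (0, 2).

Step 2 — invert Sigma. det(Sigma) = 7·16 - (0)² = 112.
  Sigma^{-1} = (1/det) · [[d, -b], [-b, a]] = [[0.1429, 0],
 [0, 0.0625]].

Step 3 — form the quadratic (x - mu)^T · Sigma^{-1} · (x - mu):
  Sigma^{-1} · (x - mu) = (0, 0.125).
  (x - mu)^T · [Sigma^{-1} · (x - mu)] = (0)·(0) + (2)·(0.125) = 0.25.

Step 4 — take square root: d = √(0.25) ≈ 0.5.

d(x, mu) = √(0.25) ≈ 0.5


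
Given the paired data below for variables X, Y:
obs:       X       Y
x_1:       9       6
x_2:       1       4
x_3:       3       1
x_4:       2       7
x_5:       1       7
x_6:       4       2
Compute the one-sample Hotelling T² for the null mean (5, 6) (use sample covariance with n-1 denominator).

Step 1 — sample mean vector:
  mean(X) = (9 + 1 + 3 + 2 + 1 + 4) / 6 = 20/6 = 3.3333
  mean(Y) = (6 + 4 + 1 + 7 + 7 + 2) / 6 = 27/6 = 4.5
  x̄ = (3.3333, 4.5),  deviation x̄ - mu_0 = (3.3333, 4.5) - (5, 6) = (-1.6667, -1.5).

Step 2 — sample covariance matrix, S[i,j] = (1/(n-1)) · Σ_k (x_{k,i} - mean_i) · (x_{k,j} - mean_j), divisor n-1 = 5:
  S[X,X] = ((5.6667)·(5.6667) + (-2.3333)·(-2.3333) + (-0.3333)·(-0.3333) + (-1.3333)·(-1.3333) + (-2.3333)·(-2.3333) + (0.6667)·(0.6667)) / 5 = 45.3333/5 = 9.0667
  S[X,Y] = ((5.6667)·(1.5) + (-2.3333)·(-0.5) + (-0.3333)·(-3.5) + (-1.3333)·(2.5) + (-2.3333)·(2.5) + (0.6667)·(-2.5)) / 5 = 0/5 = 0
  S[Y,Y] = ((1.5)·(1.5) + (-0.5)·(-0.5) + (-3.5)·(-3.5) + (2.5)·(2.5) + (2.5)·(2.5) + (-2.5)·(-2.5)) / 5 = 33.5/5 = 6.7
  S = [[9.0667, 0],
 [0, 6.7]].

Step 3 — invert S. det(S) = 9.0667·6.7 - (0)² = 60.7467.
  S^{-1} = (1/det) · [[d, -b], [-b, a]] = [[0.1103, 0],
 [0, 0.1493]].

Step 4 — quadratic form (x̄ - mu_0)^T · S^{-1} · (x̄ - mu_0):
  S^{-1} · (x̄ - mu_0) = (-0.1838, -0.2239),
  (x̄ - mu_0)^T · [...] = (-1.6667)·(-0.1838) + (-1.5)·(-0.2239) = 0.6422.

Step 5 — scale by n: T² = 6 · 0.6422 = 3.8532.

T² ≈ 3.8532


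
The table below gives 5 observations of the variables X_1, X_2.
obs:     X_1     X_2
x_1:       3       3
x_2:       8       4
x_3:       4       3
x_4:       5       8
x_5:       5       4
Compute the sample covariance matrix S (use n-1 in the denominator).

Step 1 — column means:
  mean(X_1) = (3 + 8 + 4 + 5 + 5) / 5 = 25/5 = 5
  mean(X_2) = (3 + 4 + 3 + 8 + 4) / 5 = 22/5 = 4.4

Step 2 — sample covariance S[i,j] = (1/(n-1)) · Σ_k (x_{k,i} - mean_i) · (x_{k,j} - mean_j), with n-1 = 4.
  S[X_1,X_1] = ((-2)·(-2) + (3)·(3) + (-1)·(-1) + (0)·(0) + (0)·(0)) / 4 = 14/4 = 3.5
  S[X_1,X_2] = ((-2)·(-1.4) + (3)·(-0.4) + (-1)·(-1.4) + (0)·(3.6) + (0)·(-0.4)) / 4 = 3/4 = 0.75
  S[X_2,X_2] = ((-1.4)·(-1.4) + (-0.4)·(-0.4) + (-1.4)·(-1.4) + (3.6)·(3.6) + (-0.4)·(-0.4)) / 4 = 17.2/4 = 4.3

S is symmetric (S[j,i] = S[i,j]). Assembling:

S = [[3.5, 0.75],
 [0.75, 4.3]]


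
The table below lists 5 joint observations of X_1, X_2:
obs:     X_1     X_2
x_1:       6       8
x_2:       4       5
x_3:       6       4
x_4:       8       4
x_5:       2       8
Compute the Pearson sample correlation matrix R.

Step 1 — column means:
  mean(X_1) = (6 + 4 + 6 + 8 + 2) / 5 = 26/5 = 5.2
  mean(X_2) = (8 + 5 + 4 + 4 + 8) / 5 = 29/5 = 5.8

Step 2 — sample variances and covariances s[i,j] = (1/(n-1)) · Σ_k (x_{k,i} - mean_i) · (x_{k,j} - mean_j), with n-1 = 4:
  s[X_1,X_1] = ((0.8)·(0.8) + (-1.2)·(-1.2) + (0.8)·(0.8) + (2.8)·(2.8) + (-3.2)·(-3.2)) / 4 = 20.8/4 = 5.2
  s[X_1,X_2] = ((0.8)·(2.2) + (-1.2)·(-0.8) + (0.8)·(-1.8) + (2.8)·(-1.8) + (-3.2)·(2.2)) / 4 = -10.8/4 = -2.7
  s[X_2,X_2] = ((2.2)·(2.2) + (-0.8)·(-0.8) + (-1.8)·(-1.8) + (-1.8)·(-1.8) + (2.2)·(2.2)) / 4 = 16.8/4 = 4.2
  Sample standard deviations s_i = √(s[i,i]):
  s(X_1) = √(5.2) = 2.2804
  s(X_2) = √(4.2) = 2.0494

Step 3 — r_{ij} = s_{ij} / (s_i · s_j):
  r[X_1,X_1] = 1 (diagonal).
  r[X_1,X_2] = -2.7 / (2.2804 · 2.0494) = -2.7 / 4.6733 = -0.5777
  r[X_2,X_2] = 1 (diagonal).

R is symmetric with unit diagonal. Assembling:

R = [[1, -0.5777],
 [-0.5777, 1]]


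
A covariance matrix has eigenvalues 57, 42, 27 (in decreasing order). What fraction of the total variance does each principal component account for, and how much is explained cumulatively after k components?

Step 1 — total variance = trace(Sigma) = Σ λ_i = 57 + 42 + 27 = 126.

Step 2 — fraction explained by component i = λ_i / Σ λ:
  PC1: 57/126 = 0.4524
  PC2: 42/126 = 0.3333
  PC3: 27/126 = 0.2143

Step 3 — cumulative fraction after k components = (λ_1 + ... + λ_k) / Σ λ:
  k = 1: 57/126 = 0.4524
  k = 2: (57 + 42)/126 = 99/126 = 0.7857
  k = 3: (57 + 42 + 27)/126 = 126/126 = 1

Summary (fraction, with percent):

explained: PC1 0.4524 (45.24%), PC2 0.3333 (33.33%), PC3 0.2143 (21.43%);  cumulative: 0.4524, 0.7857, 1


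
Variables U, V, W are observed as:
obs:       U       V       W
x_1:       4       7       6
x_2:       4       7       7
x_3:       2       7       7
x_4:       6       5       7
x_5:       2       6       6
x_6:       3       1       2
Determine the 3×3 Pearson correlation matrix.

Step 1 — column means:
  mean(U) = (4 + 4 + 2 + 6 + 2 + 3) / 6 = 21/6 = 3.5
  mean(V) = (7 + 7 + 7 + 5 + 6 + 1) / 6 = 33/6 = 5.5
  mean(W) = (6 + 7 + 7 + 7 + 6 + 2) / 6 = 35/6 = 5.8333

Step 2 — sample variances and covariances s[i,j] = (1/(n-1)) · Σ_k (x_{k,i} - mean_i) · (x_{k,j} - mean_j), with n-1 = 5:
  s[U,U] = ((0.5)·(0.5) + (0.5)·(0.5) + (-1.5)·(-1.5) + (2.5)·(2.5) + (-1.5)·(-1.5) + (-0.5)·(-0.5)) / 5 = 11.5/5 = 2.3
  s[U,V] = ((0.5)·(1.5) + (0.5)·(1.5) + (-1.5)·(1.5) + (2.5)·(-0.5) + (-1.5)·(0.5) + (-0.5)·(-4.5)) / 5 = -0.5/5 = -0.1
  s[U,W] = ((0.5)·(0.1667) + (0.5)·(1.1667) + (-1.5)·(1.1667) + (2.5)·(1.1667) + (-1.5)·(0.1667) + (-0.5)·(-3.8333)) / 5 = 3.5/5 = 0.7
  s[V,V] = ((1.5)·(1.5) + (1.5)·(1.5) + (1.5)·(1.5) + (-0.5)·(-0.5) + (0.5)·(0.5) + (-4.5)·(-4.5)) / 5 = 27.5/5 = 5.5
  s[V,W] = ((1.5)·(0.1667) + (1.5)·(1.1667) + (1.5)·(1.1667) + (-0.5)·(1.1667) + (0.5)·(0.1667) + (-4.5)·(-3.8333)) / 5 = 20.5/5 = 4.1
  s[W,W] = ((0.1667)·(0.1667) + (1.1667)·(1.1667) + (1.1667)·(1.1667) + (1.1667)·(1.1667) + (0.1667)·(0.1667) + (-3.8333)·(-3.8333)) / 5 = 18.8333/5 = 3.7667
  Sample standard deviations s_i = √(s[i,i]):
  s(U) = √(2.3) = 1.5166
  s(V) = √(5.5) = 2.3452
  s(W) = √(3.7667) = 1.9408

Step 3 — r_{ij} = s_{ij} / (s_i · s_j):
  r[U,U] = 1 (diagonal).
  r[U,V] = -0.1 / (1.5166 · 2.3452) = -0.1 / 3.5567 = -0.0281
  r[U,W] = 0.7 / (1.5166 · 1.9408) = 0.7 / 2.9434 = 0.2378
  r[V,V] = 1 (diagonal).
  r[V,W] = 4.1 / (2.3452 · 1.9408) = 4.1 / 4.5516 = 0.9008
  r[W,W] = 1 (diagonal).

R is symmetric with unit diagonal. Assembling:

R = [[1, -0.0281, 0.2378],
 [-0.0281, 1, 0.9008],
 [0.2378, 0.9008, 1]]


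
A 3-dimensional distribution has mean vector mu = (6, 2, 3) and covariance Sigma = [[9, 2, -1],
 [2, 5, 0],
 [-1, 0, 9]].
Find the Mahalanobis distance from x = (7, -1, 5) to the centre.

Step 1 — centre the observation: (x - mu) = (1, -3, 2).

Step 2 — invert Sigma (cofactor / det for 3×3, or solve directly):
  Sigma^{-1} = [[0.1236, -0.0495, 0.0137],
 [-0.0495, 0.2198, -0.0055],
 [0.0137, -0.0055, 0.1126]].

Step 3 — form the quadratic (x - mu)^T · Sigma^{-1} · (x - mu):
  Sigma^{-1} · (x - mu) = (0.2995, -0.7198, 0.2555).
  (x - mu)^T · [Sigma^{-1} · (x - mu)] = (1)·(0.2995) + (-3)·(-0.7198) + (2)·(0.2555) = 2.9698.

Step 4 — take square root: d = √(2.9698) ≈ 1.7233.

d(x, mu) = √(2.9698) ≈ 1.7233


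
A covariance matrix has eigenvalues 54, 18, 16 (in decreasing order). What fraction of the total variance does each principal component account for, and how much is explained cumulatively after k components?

Step 1 — total variance = trace(Sigma) = Σ λ_i = 54 + 18 + 16 = 88.

Step 2 — fraction explained by component i = λ_i / Σ λ:
  PC1: 54/88 = 0.6136
  PC2: 18/88 = 0.2045
  PC3: 16/88 = 0.1818

Step 3 — cumulative fraction after k components = (λ_1 + ... + λ_k) / Σ λ:
  k = 1: 54/88 = 0.6136
  k = 2: (54 + 18)/88 = 72/88 = 0.8182
  k = 3: (54 + 18 + 16)/88 = 88/88 = 1

Summary (fraction, with percent):

explained: PC1 0.6136 (61.36%), PC2 0.2045 (20.45%), PC3 0.1818 (18.18%);  cumulative: 0.6136, 0.8182, 1


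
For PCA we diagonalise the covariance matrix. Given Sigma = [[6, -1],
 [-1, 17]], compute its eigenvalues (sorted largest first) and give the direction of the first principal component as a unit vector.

Step 1 — characteristic polynomial of 2×2 Sigma:
  det(Sigma - λI) = λ² - trace · λ + det = 0.
  trace = 6 + 17 = 23, det = 6·17 - (-1)² = 101.
Step 2 — discriminant:
  Δ = trace² - 4·det = 529 - 404 = 125.
Step 3 — eigenvalues:
  λ = (trace ± √Δ)/2 = (23 ± 11.1803)/2,
  λ_1 = 17.0902,  λ_2 = 5.9098.

Step 4 — unit eigenvector for λ_1: solve (Sigma - λ_1 I)v = 0. First row:
  (6 - 17.0902)·v_x + (-1)·v_y = 0, i.e. (-11.0902)·v_x + (-1)·v_y = 0,
  so v ∝ (b, λ_1 - a) = (-1, 11.0902); multiply by -1 so the first entry is positive: u = (1, -11.0902).
  ||u|| = √((1)² + (-11.0902)²) = √(123.9919) ≈ 11.1352,
  v_1 = u/||u|| ≈ (0.0898, -0.996) (||v_1|| = 1).

λ_1 = 17.0902,  λ_2 = 5.9098;  v_1 ≈ (0.0898, -0.996)


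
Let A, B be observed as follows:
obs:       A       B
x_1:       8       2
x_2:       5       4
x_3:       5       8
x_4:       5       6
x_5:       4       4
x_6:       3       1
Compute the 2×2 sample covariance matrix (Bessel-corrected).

Step 1 — column means:
  mean(A) = (8 + 5 + 5 + 5 + 4 + 3) / 6 = 30/6 = 5
  mean(B) = (2 + 4 + 8 + 6 + 4 + 1) / 6 = 25/6 = 4.1667

Step 2 — sample covariance S[i,j] = (1/(n-1)) · Σ_k (x_{k,i} - mean_i) · (x_{k,j} - mean_j), with n-1 = 5.
  S[A,A] = ((3)·(3) + (0)·(0) + (0)·(0) + (0)·(0) + (-1)·(-1) + (-2)·(-2)) / 5 = 14/5 = 2.8
  S[A,B] = ((3)·(-2.1667) + (0)·(-0.1667) + (0)·(3.8333) + (0)·(1.8333) + (-1)·(-0.1667) + (-2)·(-3.1667)) / 5 = 0/5 = 0
  S[B,B] = ((-2.1667)·(-2.1667) + (-0.1667)·(-0.1667) + (3.8333)·(3.8333) + (1.8333)·(1.8333) + (-0.1667)·(-0.1667) + (-3.1667)·(-3.1667)) / 5 = 32.8333/5 = 6.5667

S is symmetric (S[j,i] = S[i,j]). Assembling:

S = [[2.8, 0],
 [0, 6.5667]]


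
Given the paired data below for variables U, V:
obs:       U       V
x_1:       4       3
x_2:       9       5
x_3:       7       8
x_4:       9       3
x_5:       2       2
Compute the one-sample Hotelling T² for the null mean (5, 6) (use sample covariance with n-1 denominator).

Step 1 — sample mean vector:
  mean(U) = (4 + 9 + 7 + 9 + 2) / 5 = 31/5 = 6.2
  mean(V) = (3 + 5 + 8 + 3 + 2) / 5 = 21/5 = 4.2
  x̄ = (6.2, 4.2),  deviation x̄ - mu_0 = (6.2, 4.2) - (5, 6) = (1.2, -1.8).

Step 2 — sample covariance matrix, S[i,j] = (1/(n-1)) · Σ_k (x_{k,i} - mean_i) · (x_{k,j} - mean_j), divisor n-1 = 4:
  S[U,U] = ((-2.2)·(-2.2) + (2.8)·(2.8) + (0.8)·(0.8) + (2.8)·(2.8) + (-4.2)·(-4.2)) / 4 = 38.8/4 = 9.7
  S[U,V] = ((-2.2)·(-1.2) + (2.8)·(0.8) + (0.8)·(3.8) + (2.8)·(-1.2) + (-4.2)·(-2.2)) / 4 = 13.8/4 = 3.45
  S[V,V] = ((-1.2)·(-1.2) + (0.8)·(0.8) + (3.8)·(3.8) + (-1.2)·(-1.2) + (-2.2)·(-2.2)) / 4 = 22.8/4 = 5.7
  S = [[9.7, 3.45],
 [3.45, 5.7]].

Step 3 — invert S. det(S) = 9.7·5.7 - (3.45)² = 43.3875.
  S^{-1} = (1/det) · [[d, -b], [-b, a]] = [[0.1314, -0.0795],
 [-0.0795, 0.2236]].

Step 4 — quadratic form (x̄ - mu_0)^T · S^{-1} · (x̄ - mu_0):
  S^{-1} · (x̄ - mu_0) = (0.3008, -0.4978),
  (x̄ - mu_0)^T · [...] = (1.2)·(0.3008) + (-1.8)·(-0.4978) = 1.257.

Step 5 — scale by n: T² = 5 · 1.257 = 6.2852.

T² ≈ 6.2852


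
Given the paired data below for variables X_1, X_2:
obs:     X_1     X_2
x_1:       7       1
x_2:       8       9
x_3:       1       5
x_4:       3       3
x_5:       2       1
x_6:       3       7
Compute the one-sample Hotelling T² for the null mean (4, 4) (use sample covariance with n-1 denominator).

Step 1 — sample mean vector:
  mean(X_1) = (7 + 8 + 1 + 3 + 2 + 3) / 6 = 24/6 = 4
  mean(X_2) = (1 + 9 + 5 + 3 + 1 + 7) / 6 = 26/6 = 4.3333
  x̄ = (4, 4.3333),  deviation x̄ - mu_0 = (4, 4.3333) - (4, 4) = (0, 0.3333).

Step 2 — sample covariance matrix, S[i,j] = (1/(n-1)) · Σ_k (x_{k,i} - mean_i) · (x_{k,j} - mean_j), divisor n-1 = 5:
  S[X_1,X_1] = ((3)·(3) + (4)·(4) + (-3)·(-3) + (-1)·(-1) + (-2)·(-2) + (-1)·(-1)) / 5 = 40/5 = 8
  S[X_1,X_2] = ((3)·(-3.3333) + (4)·(4.6667) + (-3)·(0.6667) + (-1)·(-1.3333) + (-2)·(-3.3333) + (-1)·(2.6667)) / 5 = 12/5 = 2.4
  S[X_2,X_2] = ((-3.3333)·(-3.3333) + (4.6667)·(4.6667) + (0.6667)·(0.6667) + (-1.3333)·(-1.3333) + (-3.3333)·(-3.3333) + (2.6667)·(2.6667)) / 5 = 53.3333/5 = 10.6667
  S = [[8, 2.4],
 [2.4, 10.6667]].

Step 3 — invert S. det(S) = 8·10.6667 - (2.4)² = 79.5733.
  S^{-1} = (1/det) · [[d, -b], [-b, a]] = [[0.134, -0.0302],
 [-0.0302, 0.1005]].

Step 4 — quadratic form (x̄ - mu_0)^T · S^{-1} · (x̄ - mu_0):
  S^{-1} · (x̄ - mu_0) = (-0.0101, 0.0335),
  (x̄ - mu_0)^T · [...] = (0)·(-0.0101) + (0.3333)·(0.0335) = 0.0112.

Step 5 — scale by n: T² = 6 · 0.0112 = 0.067.

T² ≈ 0.067


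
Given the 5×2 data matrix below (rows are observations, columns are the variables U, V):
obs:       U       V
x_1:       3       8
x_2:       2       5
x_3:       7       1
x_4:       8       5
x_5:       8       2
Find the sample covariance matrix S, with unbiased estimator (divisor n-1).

Step 1 — column means:
  mean(U) = (3 + 2 + 7 + 8 + 8) / 5 = 28/5 = 5.6
  mean(V) = (8 + 5 + 1 + 5 + 2) / 5 = 21/5 = 4.2

Step 2 — sample covariance S[i,j] = (1/(n-1)) · Σ_k (x_{k,i} - mean_i) · (x_{k,j} - mean_j), with n-1 = 4.
  S[U,U] = ((-2.6)·(-2.6) + (-3.6)·(-3.6) + (1.4)·(1.4) + (2.4)·(2.4) + (2.4)·(2.4)) / 4 = 33.2/4 = 8.3
  S[U,V] = ((-2.6)·(3.8) + (-3.6)·(0.8) + (1.4)·(-3.2) + (2.4)·(0.8) + (2.4)·(-2.2)) / 4 = -20.6/4 = -5.15
  S[V,V] = ((3.8)·(3.8) + (0.8)·(0.8) + (-3.2)·(-3.2) + (0.8)·(0.8) + (-2.2)·(-2.2)) / 4 = 30.8/4 = 7.7

S is symmetric (S[j,i] = S[i,j]). Assembling:

S = [[8.3, -5.15],
 [-5.15, 7.7]]


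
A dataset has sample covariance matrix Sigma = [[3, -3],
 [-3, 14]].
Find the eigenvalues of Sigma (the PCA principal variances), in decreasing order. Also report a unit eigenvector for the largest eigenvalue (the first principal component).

Step 1 — characteristic polynomial of 2×2 Sigma:
  det(Sigma - λI) = λ² - trace · λ + det = 0.
  trace = 3 + 14 = 17, det = 3·14 - (-3)² = 33.
Step 2 — discriminant:
  Δ = trace² - 4·det = 289 - 132 = 157.
Step 3 — eigenvalues:
  λ = (trace ± √Δ)/2 = (17 ± 12.53)/2,
  λ_1 = 14.765,  λ_2 = 2.235.

Step 4 — unit eigenvector for λ_1: solve (Sigma - λ_1 I)v = 0. First row:
  (3 - 14.765)·v_x + (-3)·v_y = 0, i.e. (-11.765)·v_x + (-3)·v_y = 0,
  so v ∝ (b, λ_1 - a) = (-3, 11.765); multiply by -1 so the first entry is positive: u = (3, -11.765).
  ||u|| = √((3)² + (-11.765)²) = √(147.4148) ≈ 12.1414,
  v_1 = u/||u|| ≈ (0.2471, -0.969) (||v_1|| = 1).

λ_1 = 14.765,  λ_2 = 2.235;  v_1 ≈ (0.2471, -0.969)


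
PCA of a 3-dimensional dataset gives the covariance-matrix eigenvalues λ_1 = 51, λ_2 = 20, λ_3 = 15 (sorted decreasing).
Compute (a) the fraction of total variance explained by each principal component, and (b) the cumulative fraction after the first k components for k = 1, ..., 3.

Step 1 — total variance = trace(Sigma) = Σ λ_i = 51 + 20 + 15 = 86.

Step 2 — fraction explained by component i = λ_i / Σ λ:
  PC1: 51/86 = 0.593
  PC2: 20/86 = 0.2326
  PC3: 15/86 = 0.1744

Step 3 — cumulative fraction after k components = (λ_1 + ... + λ_k) / Σ λ:
  k = 1: 51/86 = 0.593
  k = 2: (51 + 20)/86 = 71/86 = 0.8256
  k = 3: (51 + 20 + 15)/86 = 86/86 = 1

Summary (fraction, with percent):

explained: PC1 0.593 (59.3%), PC2 0.2326 (23.26%), PC3 0.1744 (17.44%);  cumulative: 0.593, 0.8256, 1


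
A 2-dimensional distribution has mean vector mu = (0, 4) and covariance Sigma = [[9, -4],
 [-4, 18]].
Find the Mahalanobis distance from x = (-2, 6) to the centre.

Step 1 — centre the observation: (x - mu) = (-2, 2).

Step 2 — invert Sigma. det(Sigma) = 9·18 - (-4)² = 146.
  Sigma^{-1} = (1/det) · [[d, -b], [-b, a]] = [[0.1233, 0.0274],
 [0.0274, 0.0616]].

Step 3 — form the quadratic (x - mu)^T · Sigma^{-1} · (x - mu):
  Sigma^{-1} · (x - mu) = (-0.1918, 0.0685).
  (x - mu)^T · [Sigma^{-1} · (x - mu)] = (-2)·(-0.1918) + (2)·(0.0685) = 0.5205.

Step 4 — take square root: d = √(0.5205) ≈ 0.7215.

d(x, mu) = √(0.5205) ≈ 0.7215


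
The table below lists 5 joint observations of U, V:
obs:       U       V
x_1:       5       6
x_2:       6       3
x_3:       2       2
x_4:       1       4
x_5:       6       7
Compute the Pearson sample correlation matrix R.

Step 1 — column means:
  mean(U) = (5 + 6 + 2 + 1 + 6) / 5 = 20/5 = 4
  mean(V) = (6 + 3 + 2 + 4 + 7) / 5 = 22/5 = 4.4

Step 2 — sample variances and covariances s[i,j] = (1/(n-1)) · Σ_k (x_{k,i} - mean_i) · (x_{k,j} - mean_j), with n-1 = 4:
  s[U,U] = ((1)·(1) + (2)·(2) + (-2)·(-2) + (-3)·(-3) + (2)·(2)) / 4 = 22/4 = 5.5
  s[U,V] = ((1)·(1.6) + (2)·(-1.4) + (-2)·(-2.4) + (-3)·(-0.4) + (2)·(2.6)) / 4 = 10/4 = 2.5
  s[V,V] = ((1.6)·(1.6) + (-1.4)·(-1.4) + (-2.4)·(-2.4) + (-0.4)·(-0.4) + (2.6)·(2.6)) / 4 = 17.2/4 = 4.3
  Sample standard deviations s_i = √(s[i,i]):
  s(U) = √(5.5) = 2.3452
  s(V) = √(4.3) = 2.0736

Step 3 — r_{ij} = s_{ij} / (s_i · s_j):
  r[U,U] = 1 (diagonal).
  r[U,V] = 2.5 / (2.3452 · 2.0736) = 2.5 / 4.8631 = 0.5141
  r[V,V] = 1 (diagonal).

R is symmetric with unit diagonal. Assembling:

R = [[1, 0.5141],
 [0.5141, 1]]


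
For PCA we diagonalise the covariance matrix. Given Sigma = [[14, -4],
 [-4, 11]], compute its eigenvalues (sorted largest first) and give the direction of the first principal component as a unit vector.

Step 1 — characteristic polynomial of 2×2 Sigma:
  det(Sigma - λI) = λ² - trace · λ + det = 0.
  trace = 14 + 11 = 25, det = 14·11 - (-4)² = 138.
Step 2 — discriminant:
  Δ = trace² - 4·det = 625 - 552 = 73.
Step 3 — eigenvalues:
  λ = (trace ± √Δ)/2 = (25 ± 8.544)/2,
  λ_1 = 16.772,  λ_2 = 8.228.

Step 4 — unit eigenvector for λ_1: solve (Sigma - λ_1 I)v = 0. First row:
  (14 - 16.772)·v_x + (-4)·v_y = 0, i.e. (-2.772)·v_x + (-4)·v_y = 0,
  so v ∝ (b, λ_1 - a) = (-4, 2.772); multiply by -1 so the first entry is positive: u = (4, -2.772).
  ||u|| = √((4)² + (-2.772)²) = √(23.684) ≈ 4.8666,
  v_1 = u/||u|| ≈ (0.8219, -0.5696) (||v_1|| = 1).

λ_1 = 16.772,  λ_2 = 8.228;  v_1 ≈ (0.8219, -0.5696)


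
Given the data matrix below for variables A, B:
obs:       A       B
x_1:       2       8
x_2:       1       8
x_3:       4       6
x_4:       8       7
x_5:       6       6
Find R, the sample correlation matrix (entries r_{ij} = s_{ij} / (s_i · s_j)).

Step 1 — column means:
  mean(A) = (2 + 1 + 4 + 8 + 6) / 5 = 21/5 = 4.2
  mean(B) = (8 + 8 + 6 + 7 + 6) / 5 = 35/5 = 7

Step 2 — sample variances and covariances s[i,j] = (1/(n-1)) · Σ_k (x_{k,i} - mean_i) · (x_{k,j} - mean_j), with n-1 = 4:
  s[A,A] = ((-2.2)·(-2.2) + (-3.2)·(-3.2) + (-0.2)·(-0.2) + (3.8)·(3.8) + (1.8)·(1.8)) / 4 = 32.8/4 = 8.2
  s[A,B] = ((-2.2)·(1) + (-3.2)·(1) + (-0.2)·(-1) + (3.8)·(0) + (1.8)·(-1)) / 4 = -7/4 = -1.75
  s[B,B] = ((1)·(1) + (1)·(1) + (-1)·(-1) + (0)·(0) + (-1)·(-1)) / 4 = 4/4 = 1
  Sample standard deviations s_i = √(s[i,i]):
  s(A) = √(8.2) = 2.8636
  s(B) = √(1) = 1

Step 3 — r_{ij} = s_{ij} / (s_i · s_j):
  r[A,A] = 1 (diagonal).
  r[A,B] = -1.75 / (2.8636 · 1) = -1.75 / 2.8636 = -0.6111
  r[B,B] = 1 (diagonal).

R is symmetric with unit diagonal. Assembling:

R = [[1, -0.6111],
 [-0.6111, 1]]


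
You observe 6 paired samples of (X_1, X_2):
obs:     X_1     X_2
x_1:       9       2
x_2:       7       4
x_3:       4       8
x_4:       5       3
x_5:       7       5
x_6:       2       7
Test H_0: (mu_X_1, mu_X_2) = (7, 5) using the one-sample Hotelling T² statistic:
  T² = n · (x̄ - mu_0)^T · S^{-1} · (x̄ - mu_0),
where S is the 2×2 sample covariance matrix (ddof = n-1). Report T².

Step 1 — sample mean vector:
  mean(X_1) = (9 + 7 + 4 + 5 + 7 + 2) / 6 = 34/6 = 5.6667
  mean(X_2) = (2 + 4 + 8 + 3 + 5 + 7) / 6 = 29/6 = 4.8333
  x̄ = (5.6667, 4.8333),  deviation x̄ - mu_0 = (5.6667, 4.8333) - (7, 5) = (-1.3333, -0.1667).

Step 2 — sample covariance matrix, S[i,j] = (1/(n-1)) · Σ_k (x_{k,i} - mean_i) · (x_{k,j} - mean_j), divisor n-1 = 5:
  S[X_1,X_1] = ((3.3333)·(3.3333) + (1.3333)·(1.3333) + (-1.6667)·(-1.6667) + (-0.6667)·(-0.6667) + (1.3333)·(1.3333) + (-3.6667)·(-3.6667)) / 5 = 31.3333/5 = 6.2667
  S[X_1,X_2] = ((3.3333)·(-2.8333) + (1.3333)·(-0.8333) + (-1.6667)·(3.1667) + (-0.6667)·(-1.8333) + (1.3333)·(0.1667) + (-3.6667)·(2.1667)) / 5 = -22.3333/5 = -4.4667
  S[X_2,X_2] = ((-2.8333)·(-2.8333) + (-0.8333)·(-0.8333) + (3.1667)·(3.1667) + (-1.8333)·(-1.8333) + (0.1667)·(0.1667) + (2.1667)·(2.1667)) / 5 = 26.8333/5 = 5.3667
  S = [[6.2667, -4.4667],
 [-4.4667, 5.3667]].

Step 3 — invert S. det(S) = 6.2667·5.3667 - (-4.4667)² = 13.68.
  S^{-1} = (1/det) · [[d, -b], [-b, a]] = [[0.3923, 0.3265],
 [0.3265, 0.4581]].

Step 4 — quadratic form (x̄ - mu_0)^T · S^{-1} · (x̄ - mu_0):
  S^{-1} · (x̄ - mu_0) = (-0.5775, -0.5117),
  (x̄ - mu_0)^T · [...] = (-1.3333)·(-0.5775) + (-0.1667)·(-0.5117) = 0.8553.

Step 5 — scale by n: T² = 6 · 0.8553 = 5.1316.

T² ≈ 5.1316


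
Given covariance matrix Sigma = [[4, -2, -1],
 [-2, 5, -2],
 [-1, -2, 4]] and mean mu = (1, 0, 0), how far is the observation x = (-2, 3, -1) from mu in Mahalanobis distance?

Step 1 — centre the observation: (x - mu) = (-3, 3, -1).

Step 2 — invert Sigma (cofactor / det for 3×3, or solve directly):
  Sigma^{-1} = [[0.4571, 0.2857, 0.2571],
 [0.2857, 0.4286, 0.2857],
 [0.2571, 0.2857, 0.4571]].

Step 3 — form the quadratic (x - mu)^T · Sigma^{-1} · (x - mu):
  Sigma^{-1} · (x - mu) = (-0.7714, 0.1429, -0.3714).
  (x - mu)^T · [Sigma^{-1} · (x - mu)] = (-3)·(-0.7714) + (3)·(0.1429) + (-1)·(-0.3714) = 3.1143.

Step 4 — take square root: d = √(3.1143) ≈ 1.7647.

d(x, mu) = √(3.1143) ≈ 1.7647


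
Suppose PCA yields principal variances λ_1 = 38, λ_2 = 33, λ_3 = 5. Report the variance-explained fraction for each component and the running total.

Step 1 — total variance = trace(Sigma) = Σ λ_i = 38 + 33 + 5 = 76.

Step 2 — fraction explained by component i = λ_i / Σ λ:
  PC1: 38/76 = 0.5
  PC2: 33/76 = 0.4342
  PC3: 5/76 = 0.0658

Step 3 — cumulative fraction after k components = (λ_1 + ... + λ_k) / Σ λ:
  k = 1: 38/76 = 0.5
  k = 2: (38 + 33)/76 = 71/76 = 0.9342
  k = 3: (38 + 33 + 5)/76 = 76/76 = 1

Summary (fraction, with percent):

explained: PC1 0.5 (50%), PC2 0.4342 (43.42%), PC3 0.0658 (6.58%);  cumulative: 0.5, 0.9342, 1


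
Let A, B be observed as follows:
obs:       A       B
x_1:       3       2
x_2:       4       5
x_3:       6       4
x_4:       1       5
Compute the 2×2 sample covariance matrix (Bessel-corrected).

Step 1 — column means:
  mean(A) = (3 + 4 + 6 + 1) / 4 = 14/4 = 3.5
  mean(B) = (2 + 5 + 4 + 5) / 4 = 16/4 = 4

Step 2 — sample covariance S[i,j] = (1/(n-1)) · Σ_k (x_{k,i} - mean_i) · (x_{k,j} - mean_j), with n-1 = 3.
  S[A,A] = ((-0.5)·(-0.5) + (0.5)·(0.5) + (2.5)·(2.5) + (-2.5)·(-2.5)) / 3 = 13/3 = 4.3333
  S[A,B] = ((-0.5)·(-2) + (0.5)·(1) + (2.5)·(0) + (-2.5)·(1)) / 3 = -1/3 = -0.3333
  S[B,B] = ((-2)·(-2) + (1)·(1) + (0)·(0) + (1)·(1)) / 3 = 6/3 = 2

S is symmetric (S[j,i] = S[i,j]). Assembling:

S = [[4.3333, -0.3333],
 [-0.3333, 2]]


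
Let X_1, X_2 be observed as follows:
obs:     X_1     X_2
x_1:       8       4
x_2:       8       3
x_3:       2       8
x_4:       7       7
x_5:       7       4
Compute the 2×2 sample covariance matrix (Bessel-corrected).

Step 1 — column means:
  mean(X_1) = (8 + 8 + 2 + 7 + 7) / 5 = 32/5 = 6.4
  mean(X_2) = (4 + 3 + 8 + 7 + 4) / 5 = 26/5 = 5.2

Step 2 — sample covariance S[i,j] = (1/(n-1)) · Σ_k (x_{k,i} - mean_i) · (x_{k,j} - mean_j), with n-1 = 4.
  S[X_1,X_1] = ((1.6)·(1.6) + (1.6)·(1.6) + (-4.4)·(-4.4) + (0.6)·(0.6) + (0.6)·(0.6)) / 4 = 25.2/4 = 6.3
  S[X_1,X_2] = ((1.6)·(-1.2) + (1.6)·(-2.2) + (-4.4)·(2.8) + (0.6)·(1.8) + (0.6)·(-1.2)) / 4 = -17.4/4 = -4.35
  S[X_2,X_2] = ((-1.2)·(-1.2) + (-2.2)·(-2.2) + (2.8)·(2.8) + (1.8)·(1.8) + (-1.2)·(-1.2)) / 4 = 18.8/4 = 4.7

S is symmetric (S[j,i] = S[i,j]). Assembling:

S = [[6.3, -4.35],
 [-4.35, 4.7]]


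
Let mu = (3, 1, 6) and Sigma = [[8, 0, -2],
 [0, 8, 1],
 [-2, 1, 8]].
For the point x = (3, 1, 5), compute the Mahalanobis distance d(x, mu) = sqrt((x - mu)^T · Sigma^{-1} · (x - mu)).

Step 1 — centre the observation: (x - mu) = (0, 0, -1).

Step 2 — invert Sigma (cofactor / det for 3×3, or solve directly):
  Sigma^{-1} = [[0.1335, -0.0042, 0.0339],
 [-0.0042, 0.1271, -0.0169],
 [0.0339, -0.0169, 0.1356]].

Step 3 — form the quadratic (x - mu)^T · Sigma^{-1} · (x - mu):
  Sigma^{-1} · (x - mu) = (-0.0339, 0.0169, -0.1356).
  (x - mu)^T · [Sigma^{-1} · (x - mu)] = (0)·(-0.0339) + (0)·(0.0169) + (-1)·(-0.1356) = 0.1356.

Step 4 — take square root: d = √(0.1356) ≈ 0.3682.

d(x, mu) = √(0.1356) ≈ 0.3682


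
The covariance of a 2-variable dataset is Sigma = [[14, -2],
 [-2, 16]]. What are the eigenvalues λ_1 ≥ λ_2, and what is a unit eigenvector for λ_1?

Step 1 — characteristic polynomial of 2×2 Sigma:
  det(Sigma - λI) = λ² - trace · λ + det = 0.
  trace = 14 + 16 = 30, det = 14·16 - (-2)² = 220.
Step 2 — discriminant:
  Δ = trace² - 4·det = 900 - 880 = 20.
Step 3 — eigenvalues:
  λ = (trace ± √Δ)/2 = (30 ± 4.4721)/2,
  λ_1 = 17.2361,  λ_2 = 12.7639.

Step 4 — unit eigenvector for λ_1: solve (Sigma - λ_1 I)v = 0. First row:
  (14 - 17.2361)·v_x + (-2)·v_y = 0, i.e. (-3.2361)·v_x + (-2)·v_y = 0,
  so v ∝ (b, λ_1 - a) = (-2, 3.2361); multiply by -1 so the first entry is positive: u = (2, -3.2361).
  ||u|| = √((2)² + (-3.2361)²) = √(14.4721) ≈ 3.8042,
  v_1 = u/||u|| ≈ (0.5257, -0.8507) (||v_1|| = 1).

λ_1 = 17.2361,  λ_2 = 12.7639;  v_1 ≈ (0.5257, -0.8507)


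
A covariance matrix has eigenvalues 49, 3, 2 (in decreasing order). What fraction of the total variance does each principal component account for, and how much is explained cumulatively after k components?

Step 1 — total variance = trace(Sigma) = Σ λ_i = 49 + 3 + 2 = 54.

Step 2 — fraction explained by component i = λ_i / Σ λ:
  PC1: 49/54 = 0.9074
  PC2: 3/54 = 0.0556
  PC3: 2/54 = 0.037

Step 3 — cumulative fraction after k components = (λ_1 + ... + λ_k) / Σ λ:
  k = 1: 49/54 = 0.9074
  k = 2: (49 + 3)/54 = 52/54 = 0.963
  k = 3: (49 + 3 + 2)/54 = 54/54 = 1

Summary (fraction, with percent):

explained: PC1 0.9074 (90.74%), PC2 0.0556 (5.56%), PC3 0.037 (3.7%);  cumulative: 0.9074, 0.963, 1


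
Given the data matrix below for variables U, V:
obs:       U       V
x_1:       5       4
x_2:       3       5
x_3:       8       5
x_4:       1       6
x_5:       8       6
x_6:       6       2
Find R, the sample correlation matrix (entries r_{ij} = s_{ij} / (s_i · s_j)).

Step 1 — column means:
  mean(U) = (5 + 3 + 8 + 1 + 8 + 6) / 6 = 31/6 = 5.1667
  mean(V) = (4 + 5 + 5 + 6 + 6 + 2) / 6 = 28/6 = 4.6667

Step 2 — sample variances and covariances s[i,j] = (1/(n-1)) · Σ_k (x_{k,i} - mean_i) · (x_{k,j} - mean_j), with n-1 = 5:
  s[U,U] = ((-0.1667)·(-0.1667) + (-2.1667)·(-2.1667) + (2.8333)·(2.8333) + (-4.1667)·(-4.1667) + (2.8333)·(2.8333) + (0.8333)·(0.8333)) / 5 = 38.8333/5 = 7.7667
  s[U,V] = ((-0.1667)·(-0.6667) + (-2.1667)·(0.3333) + (2.8333)·(0.3333) + (-4.1667)·(1.3333) + (2.8333)·(1.3333) + (0.8333)·(-2.6667)) / 5 = -3.6667/5 = -0.7333
  s[V,V] = ((-0.6667)·(-0.6667) + (0.3333)·(0.3333) + (0.3333)·(0.3333) + (1.3333)·(1.3333) + (1.3333)·(1.3333) + (-2.6667)·(-2.6667)) / 5 = 11.3333/5 = 2.2667
  Sample standard deviations s_i = √(s[i,i]):
  s(U) = √(7.7667) = 2.7869
  s(V) = √(2.2667) = 1.5055

Step 3 — r_{ij} = s_{ij} / (s_i · s_j):
  r[U,U] = 1 (diagonal).
  r[U,V] = -0.7333 / (2.7869 · 1.5055) = -0.7333 / 4.1958 = -0.1748
  r[V,V] = 1 (diagonal).

R is symmetric with unit diagonal. Assembling:

R = [[1, -0.1748],
 [-0.1748, 1]]


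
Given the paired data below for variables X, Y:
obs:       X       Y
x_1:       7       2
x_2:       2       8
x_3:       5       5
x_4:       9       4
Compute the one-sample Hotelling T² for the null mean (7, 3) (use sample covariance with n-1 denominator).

Step 1 — sample mean vector:
  mean(X) = (7 + 2 + 5 + 9) / 4 = 23/4 = 5.75
  mean(Y) = (2 + 8 + 5 + 4) / 4 = 19/4 = 4.75
  x̄ = (5.75, 4.75),  deviation x̄ - mu_0 = (5.75, 4.75) - (7, 3) = (-1.25, 1.75).

Step 2 — sample covariance matrix, S[i,j] = (1/(n-1)) · Σ_k (x_{k,i} - mean_i) · (x_{k,j} - mean_j), divisor n-1 = 3:
  S[X,X] = ((1.25)·(1.25) + (-3.75)·(-3.75) + (-0.75)·(-0.75) + (3.25)·(3.25)) / 3 = 26.75/3 = 8.9167
  S[X,Y] = ((1.25)·(-2.75) + (-3.75)·(3.25) + (-0.75)·(0.25) + (3.25)·(-0.75)) / 3 = -18.25/3 = -6.0833
  S[Y,Y] = ((-2.75)·(-2.75) + (3.25)·(3.25) + (0.25)·(0.25) + (-0.75)·(-0.75)) / 3 = 18.75/3 = 6.25
  S = [[8.9167, -6.0833],
 [-6.0833, 6.25]].

Step 3 — invert S. det(S) = 8.9167·6.25 - (-6.0833)² = 18.7222.
  S^{-1} = (1/det) · [[d, -b], [-b, a]] = [[0.3338, 0.3249],
 [0.3249, 0.4763]].

Step 4 — quadratic form (x̄ - mu_0)^T · S^{-1} · (x̄ - mu_0):
  S^{-1} · (x̄ - mu_0) = (0.1513, 0.4273),
  (x̄ - mu_0)^T · [...] = (-1.25)·(0.1513) + (1.75)·(0.4273) = 0.5586.

Step 5 — scale by n: T² = 4 · 0.5586 = 2.2344.

T² ≈ 2.2344


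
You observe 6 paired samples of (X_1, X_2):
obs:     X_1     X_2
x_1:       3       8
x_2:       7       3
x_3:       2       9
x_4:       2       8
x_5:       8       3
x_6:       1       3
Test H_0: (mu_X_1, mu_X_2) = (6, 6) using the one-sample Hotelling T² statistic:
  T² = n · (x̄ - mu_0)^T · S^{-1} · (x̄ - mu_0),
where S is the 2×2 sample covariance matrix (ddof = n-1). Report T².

Step 1 — sample mean vector:
  mean(X_1) = (3 + 7 + 2 + 2 + 8 + 1) / 6 = 23/6 = 3.8333
  mean(X_2) = (8 + 3 + 9 + 8 + 3 + 3) / 6 = 34/6 = 5.6667
  x̄ = (3.8333, 5.6667),  deviation x̄ - mu_0 = (3.8333, 5.6667) - (6, 6) = (-2.1667, -0.3333).

Step 2 — sample covariance matrix, S[i,j] = (1/(n-1)) · Σ_k (x_{k,i} - mean_i) · (x_{k,j} - mean_j), divisor n-1 = 5:
  S[X_1,X_1] = ((-0.8333)·(-0.8333) + (3.1667)·(3.1667) + (-1.8333)·(-1.8333) + (-1.8333)·(-1.8333) + (4.1667)·(4.1667) + (-2.8333)·(-2.8333)) / 5 = 42.8333/5 = 8.5667
  S[X_1,X_2] = ((-0.8333)·(2.3333) + (3.1667)·(-2.6667) + (-1.8333)·(3.3333) + (-1.8333)·(2.3333) + (4.1667)·(-2.6667) + (-2.8333)·(-2.6667)) / 5 = -24.3333/5 = -4.8667
  S[X_2,X_2] = ((2.3333)·(2.3333) + (-2.6667)·(-2.6667) + (3.3333)·(3.3333) + (2.3333)·(2.3333) + (-2.6667)·(-2.6667) + (-2.6667)·(-2.6667)) / 5 = 43.3333/5 = 8.6667
  S = [[8.5667, -4.8667],
 [-4.8667, 8.6667]].

Step 3 — invert S. det(S) = 8.5667·8.6667 - (-4.8667)² = 50.56.
  S^{-1} = (1/det) · [[d, -b], [-b, a]] = [[0.1714, 0.0963],
 [0.0963, 0.1694]].

Step 4 — quadratic form (x̄ - mu_0)^T · S^{-1} · (x̄ - mu_0):
  S^{-1} · (x̄ - mu_0) = (-0.4035, -0.265),
  (x̄ - mu_0)^T · [...] = (-2.1667)·(-0.4035) + (-0.3333)·(-0.265) = 0.9626.

Step 5 — scale by n: T² = 6 · 0.9626 = 5.7753.

T² ≈ 5.7753


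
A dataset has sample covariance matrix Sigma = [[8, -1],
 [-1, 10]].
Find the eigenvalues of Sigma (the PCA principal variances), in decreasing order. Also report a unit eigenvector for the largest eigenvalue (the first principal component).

Step 1 — characteristic polynomial of 2×2 Sigma:
  det(Sigma - λI) = λ² - trace · λ + det = 0.
  trace = 8 + 10 = 18, det = 8·10 - (-1)² = 79.
Step 2 — discriminant:
  Δ = trace² - 4·det = 324 - 316 = 8.
Step 3 — eigenvalues:
  λ = (trace ± √Δ)/2 = (18 ± 2.8284)/2,
  λ_1 = 10.4142,  λ_2 = 7.5858.

Step 4 — unit eigenvector for λ_1: solve (Sigma - λ_1 I)v = 0. First row:
  (8 - 10.4142)·v_x + (-1)·v_y = 0, i.e. (-2.4142)·v_x + (-1)·v_y = 0,
  so v ∝ (b, λ_1 - a) = (-1, 2.4142); multiply by -1 so the first entry is positive: u = (1, -2.4142).
  ||u|| = √((1)² + (-2.4142)²) = √(6.8284) ≈ 2.6131,
  v_1 = u/||u|| ≈ (0.3827, -0.9239) (||v_1|| = 1).

λ_1 = 10.4142,  λ_2 = 7.5858;  v_1 ≈ (0.3827, -0.9239)


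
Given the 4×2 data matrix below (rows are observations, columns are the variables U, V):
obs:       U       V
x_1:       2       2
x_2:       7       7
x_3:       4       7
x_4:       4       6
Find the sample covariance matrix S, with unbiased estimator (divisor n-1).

Step 1 — column means:
  mean(U) = (2 + 7 + 4 + 4) / 4 = 17/4 = 4.25
  mean(V) = (2 + 7 + 7 + 6) / 4 = 22/4 = 5.5

Step 2 — sample covariance S[i,j] = (1/(n-1)) · Σ_k (x_{k,i} - mean_i) · (x_{k,j} - mean_j), with n-1 = 3.
  S[U,U] = ((-2.25)·(-2.25) + (2.75)·(2.75) + (-0.25)·(-0.25) + (-0.25)·(-0.25)) / 3 = 12.75/3 = 4.25
  S[U,V] = ((-2.25)·(-3.5) + (2.75)·(1.5) + (-0.25)·(1.5) + (-0.25)·(0.5)) / 3 = 11.5/3 = 3.8333
  S[V,V] = ((-3.5)·(-3.5) + (1.5)·(1.5) + (1.5)·(1.5) + (0.5)·(0.5)) / 3 = 17/3 = 5.6667

S is symmetric (S[j,i] = S[i,j]). Assembling:

S = [[4.25, 3.8333],
 [3.8333, 5.6667]]


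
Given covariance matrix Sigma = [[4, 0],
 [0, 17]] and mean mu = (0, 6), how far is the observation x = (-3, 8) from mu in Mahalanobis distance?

Step 1 — centre the observation: (x - mu) = (-3, 2).

Step 2 — invert Sigma. det(Sigma) = 4·17 - (0)² = 68.
  Sigma^{-1} = (1/det) · [[d, -b], [-b, a]] = [[0.25, 0],
 [0, 0.0588]].

Step 3 — form the quadratic (x - mu)^T · Sigma^{-1} · (x - mu):
  Sigma^{-1} · (x - mu) = (-0.75, 0.1176).
  (x - mu)^T · [Sigma^{-1} · (x - mu)] = (-3)·(-0.75) + (2)·(0.1176) = 2.4853.

Step 4 — take square root: d = √(2.4853) ≈ 1.5765.

d(x, mu) = √(2.4853) ≈ 1.5765
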